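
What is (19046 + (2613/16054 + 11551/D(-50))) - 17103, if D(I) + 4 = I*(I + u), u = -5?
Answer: 21462094716/11021071 ≈ 1947.4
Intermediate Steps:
D(I) = -4 + I*(-5 + I) (D(I) = -4 + I*(I - 5) = -4 + I*(-5 + I))
(19046 + (2613/16054 + 11551/D(-50))) - 17103 = (19046 + (2613/16054 + 11551/(-4 + (-50)² - 5*(-50)))) - 17103 = (19046 + (2613*(1/16054) + 11551/(-4 + 2500 + 250))) - 17103 = (19046 + (2613/16054 + 11551/2746)) - 17103 = (19046 + 48153763/11021071) - 17103 = 209955472029/11021071 - 17103 = 21462094716/11021071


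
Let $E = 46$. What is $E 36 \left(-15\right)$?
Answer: $-24840$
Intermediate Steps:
$E 36 \left(-15\right) = 46 \cdot 36 \left(-15\right) = 1656 \left(-15\right) = -24840$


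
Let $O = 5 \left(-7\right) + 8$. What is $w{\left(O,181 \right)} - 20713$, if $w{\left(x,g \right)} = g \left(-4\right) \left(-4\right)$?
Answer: $-17817$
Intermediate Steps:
$O = -27$ ($O = -35 + 8 = -27$)
$w{\left(x,g \right)} = 16 g$ ($w{\left(x,g \right)} = - 4 g \left(-4\right) = 16 g$)
$w{\left(O,181 \right)} - 20713 = 16 \cdot 181 - 20713 = 2896 - 20713 = -17817$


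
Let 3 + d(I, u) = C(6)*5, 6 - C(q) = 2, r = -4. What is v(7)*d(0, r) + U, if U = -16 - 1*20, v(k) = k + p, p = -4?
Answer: 15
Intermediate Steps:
C(q) = 4 (C(q) = 6 - 1*2 = 6 - 2 = 4)
d(I, u) = 17 (d(I, u) = -3 + 4*5 = -3 + 20 = 17)
v(k) = -4 + k (v(k) = k - 4 = -4 + k)
U = -36 (U = -16 - 20 = -36)
v(7)*d(0, r) + U = (-4 + 7)*17 - 36 = 3*17 - 36 = 51 - 36 = 15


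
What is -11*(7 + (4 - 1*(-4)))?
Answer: -165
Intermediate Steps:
-11*(7 + (4 - 1*(-4))) = -11*(7 + (4 + 4)) = -11*(7 + 8) = -11*15 = -165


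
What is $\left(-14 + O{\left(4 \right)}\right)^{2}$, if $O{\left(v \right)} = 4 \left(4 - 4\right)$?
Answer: $196$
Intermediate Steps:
$O{\left(v \right)} = 0$ ($O{\left(v \right)} = 4 \cdot 0 = 0$)
$\left(-14 + O{\left(4 \right)}\right)^{2} = \left(-14 + 0\right)^{2} = \left(-14\right)^{2} = 196$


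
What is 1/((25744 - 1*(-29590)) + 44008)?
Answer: 1/99342 ≈ 1.0066e-5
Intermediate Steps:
1/((25744 - 1*(-29590)) + 44008) = 1/((25744 + 29590) + 44008) = 1/(55334 + 44008) = 1/99342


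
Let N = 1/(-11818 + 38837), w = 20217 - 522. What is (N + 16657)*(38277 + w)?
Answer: 26090616518448/27019 ≈ 9.6564e+8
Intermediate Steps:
w = 19695
N = 1/27019 ≈ 3.7011e-5
(N + 16657)*(38277 + w) = (1/27019 + 16657)*(38277 + 19695) = (450055484/27019)*57972 = 26090616518448/27019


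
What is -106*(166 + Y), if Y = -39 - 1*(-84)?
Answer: -22366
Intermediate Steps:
Y = 45 (Y = -39 + 84 = 45)
-106*(166 + Y) = -106*(166 + 45) = -106*211 = -22366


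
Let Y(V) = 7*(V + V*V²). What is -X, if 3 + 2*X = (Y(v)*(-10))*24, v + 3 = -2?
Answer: -218397/2 ≈ -1.0920e+5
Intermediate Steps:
v = -5 (v = -3 - 2 = -5)
Y(V) = 7*V + 7*V³ (Y(V) = 7*(V + V³) = 7*V + 7*V³)
X = 218397/2 (X = -3/2 + (((7*(-5)*(1 + (-5)²))*(-10))*24)/2 = -3/2 + (((7*(-5)*(1 + 25))*(-10))*24)/2 = -3/2 + (((7*(-5)*26)*(-10))*24)/2 = -3/2 + (-910*(-10)*24)/2 = -3/2 + (9100*24)/2 = -3/2 + (½)*218400 = -3/2 + 109200 = 218397/2 ≈ 1.0920e+5)
-X = -1*218397/2 = -218397/2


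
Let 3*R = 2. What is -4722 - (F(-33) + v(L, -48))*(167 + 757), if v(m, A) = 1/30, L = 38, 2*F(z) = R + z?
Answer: 50926/5 ≈ 10185.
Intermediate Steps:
R = ⅔ (R = (⅓)*2 = ⅔ ≈ 0.66667)
F(z) = ⅓ + z/2 (F(z) = (⅔ + z)/2 = ⅓ + z/2)
v(m, A) = 1/30
-4722 - (F(-33) + v(L, -48))*(167 + 757) = -4722 - ((⅓ + (½)*(-33)) + 1/30)*(167 + 757) = -4722 - ((⅓ - 33/2) + 1/30)*924 = -4722 - (-97/6 + 1/30)*924 = -4722 - (-242)*924/15 = -4722 - 1*(-74536/5) = -4722 + 74536/5 = 50926/5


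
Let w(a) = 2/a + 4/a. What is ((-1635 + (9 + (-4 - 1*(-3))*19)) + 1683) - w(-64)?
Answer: 1219/32 ≈ 38.094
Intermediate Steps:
w(a) = 6/a
((-1635 + (9 + (-4 - 1*(-3))*19)) + 1683) - w(-64) = ((-1635 + (9 + (-4 - 1*(-3))*19)) + 1683) - 6/(-64) = ((-1635 + (9 + (-4 + 3)*19)) + 1683) - 6*(-1)/64 = ((-1635 + (9 - 1*19)) + 1683) - 1*(-3/32) = ((-1635 + (9 - 19)) + 1683) + 3/32 = ((-1635 - 10) + 1683) + 3/32 = (-1645 + 1683) + 3/32 = 38 + 3/32 = 1219/32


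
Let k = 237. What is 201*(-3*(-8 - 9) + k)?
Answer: 57888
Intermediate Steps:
201*(-3*(-8 - 9) + k) = 201*(-3*(-8 - 9) + 237) = 201*(-3*(-17) + 237) = 201*(51 + 237) = 201*288 = 57888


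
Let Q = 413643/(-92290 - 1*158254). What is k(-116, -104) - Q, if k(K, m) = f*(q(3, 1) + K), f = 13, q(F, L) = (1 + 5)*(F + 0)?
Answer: -318779413/250544 ≈ -1272.3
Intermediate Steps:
q(F, L) = 6*F
k(K, m) = 234 + 13*K (k(K, m) = 13*(6*3 + K) = 13*(18 + K) = 234 + 13*K)
Q = -413643/250544 (Q = 413643/(-92290 - 158254) = 413643/(-250544) = 413643*(-1/250544) = -413643/250544 ≈ -1.6510)
k(-116, -104) - Q = (234 + 13*(-116)) - 1*(-413643/250544) = (234 - 1508) + 413643/250544 = -1274 + 413643/250544 = -318779413/250544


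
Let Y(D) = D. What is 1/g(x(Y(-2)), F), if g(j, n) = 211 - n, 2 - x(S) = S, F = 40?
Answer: 1/171 ≈ 0.0058480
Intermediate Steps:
x(S) = 2 - S
1/g(x(Y(-2)), F) = 1/(211 - 1*40) = 1/(211 - 40) = 1/171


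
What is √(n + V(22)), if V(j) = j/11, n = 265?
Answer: √267 ≈ 16.340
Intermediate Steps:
V(j) = j/11 (V(j) = j*(1/11) = j/11)
√(n + V(22)) = √(265 + (1/11)*22) = √(265 + 2) = √267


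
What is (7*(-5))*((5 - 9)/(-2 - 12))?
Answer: -10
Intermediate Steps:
(7*(-5))*((5 - 9)/(-2 - 12)) = -(-140)/(-14) = -(-140)*(-1)/14 = -35*2/7 = -10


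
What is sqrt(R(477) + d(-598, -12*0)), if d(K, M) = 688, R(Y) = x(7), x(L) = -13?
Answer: 15*sqrt(3) ≈ 25.981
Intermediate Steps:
R(Y) = -13
sqrt(R(477) + d(-598, -12*0)) = sqrt(-13 + 688) = sqrt(675) = 15*sqrt(3)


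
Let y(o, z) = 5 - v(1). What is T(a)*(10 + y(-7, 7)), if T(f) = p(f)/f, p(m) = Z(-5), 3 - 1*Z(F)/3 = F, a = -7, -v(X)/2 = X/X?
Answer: -408/7 ≈ -58.286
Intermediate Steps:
v(X) = -2 (v(X) = -2*X/X = -2*1 = -2)
Z(F) = 9 - 3*F
p(m) = 24 (p(m) = 9 - 3*(-5) = 9 + 15 = 24)
y(o, z) = 7 (y(o, z) = 5 - 1*(-2) = 5 + 2 = 7)
T(f) = 24/f
T(a)*(10 + y(-7, 7)) = (24/(-7))*(10 + 7) = (24*(-⅐))*17 = -24/7*17 = -408/7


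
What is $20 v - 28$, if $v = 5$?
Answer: $72$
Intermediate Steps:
$20 v - 28 = 20 \cdot 5 - 28 = 100 - 28 = 72$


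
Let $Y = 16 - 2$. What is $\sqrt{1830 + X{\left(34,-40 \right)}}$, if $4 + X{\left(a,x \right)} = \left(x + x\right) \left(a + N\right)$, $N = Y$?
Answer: $i \sqrt{2014} \approx 44.878 i$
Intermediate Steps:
$Y = 14$ ($Y = 16 - 2 = 14$)
$N = 14$
$X{\left(a,x \right)} = -4 + 2 x \left(14 + a\right)$ ($X{\left(a,x \right)} = -4 + \left(x + x\right) \left(a + 14\right) = -4 + 2 x \left(14 + a\right)$)
$\sqrt{1830 + X{\left(34,-40 \right)}} = \sqrt{1830 + \left(-4 + 28 \left(-40\right) + 2 \cdot 34 \left(-40\right)\right)} = \sqrt{1830 - 3844} = \sqrt{-2014} = i \sqrt{2014}$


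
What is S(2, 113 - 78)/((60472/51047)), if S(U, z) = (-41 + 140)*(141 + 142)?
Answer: 1430183799/60472 ≈ 23650.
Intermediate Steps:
S(U, z) = 28017 (S(U, z) = 99*283 = 28017)
S(2, 113 - 78)/((60472/51047)) = 28017/((60472/51047)) = 28017/((60472*(1/51047))) = 28017/(60472/51047) = 28017*(51047/60472) = 1430183799/60472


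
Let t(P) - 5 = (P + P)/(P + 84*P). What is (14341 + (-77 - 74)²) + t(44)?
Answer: 3157497/85 ≈ 37147.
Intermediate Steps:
t(P) = 427/85 (t(P) = 5 + (P + P)/(P + 84*P) = 5 + (2*P)/((85*P)) = 5 + (2*P)*(1/(85*P)) = 5 + 2/85 = 427/85)
(14341 + (-77 - 74)²) + t(44) = (14341 + (-77 - 74)²) + 427/85 = (14341 + (-151)²) + 427/85 = (14341 + 22801) + 427/85 = 37142 + 427/85 = 3157497/85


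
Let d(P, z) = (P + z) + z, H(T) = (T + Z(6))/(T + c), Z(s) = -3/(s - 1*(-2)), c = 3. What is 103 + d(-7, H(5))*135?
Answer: -21949/32 ≈ -685.91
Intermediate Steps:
Z(s) = -3/(2 + s) (Z(s) = -3/(s + 2) = -3/(2 + s))
H(T) = (-3/8 + T)/(3 + T) (H(T) = (T - 3/(2 + 6))/(T + 3) = (T - 3/8)/(3 + T) = (-3/8 + T)/(3 + T))
d(P, z) = P + 2*z
103 + d(-7, H(5))*135 = 103 + (-7 + 2*((-3/8 + 5)/(3 + 5)))*135 = 103 + (-7 + 2*((37/8)/8))*135 = 103 + (-7 + 2*((⅛)*(37/8)))*135 = 103 + (-7 + 2*(37/64))*135 = 103 + (-7 + 37/32)*135 = 103 - 187/32*135 = 103 - 25245/32 = -21949/32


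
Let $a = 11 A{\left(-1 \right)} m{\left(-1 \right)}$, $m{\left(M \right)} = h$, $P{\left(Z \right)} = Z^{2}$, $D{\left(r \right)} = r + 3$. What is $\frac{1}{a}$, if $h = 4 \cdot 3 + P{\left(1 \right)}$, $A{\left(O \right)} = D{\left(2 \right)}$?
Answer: $\frac{1}{715} \approx 0.0013986$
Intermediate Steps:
$D{\left(r \right)} = 3 + r$
$A{\left(O \right)} = 5$ ($A{\left(O \right)} = 3 + 2 = 5$)
$h = 13$ ($h = 4 \cdot 3 + 1^{2} = 12 + 1 = 13$)
$m{\left(M \right)} = 13$
$a = 715$ ($a = 11 \cdot 5 \cdot 13 = 55 \cdot 13 = 715$)
$\frac{1}{a} = \frac{1}{715}$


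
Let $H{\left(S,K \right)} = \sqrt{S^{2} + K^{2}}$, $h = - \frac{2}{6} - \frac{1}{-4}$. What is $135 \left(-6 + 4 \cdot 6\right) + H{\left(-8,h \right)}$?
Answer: $2430 + \frac{\sqrt{9217}}{12} \approx 2438.0$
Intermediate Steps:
$h = - \frac{1}{12}$ ($h = \left(-2\right) \frac{1}{6} - - \frac{1}{4} = - \frac{1}{3} + \frac{1}{4} = - \frac{1}{12} \approx -0.083333$)
$H{\left(S,K \right)} = \sqrt{K^{2} + S^{2}}$
$135 \left(-6 + 4 \cdot 6\right) + H{\left(-8,h \right)} = 135 \left(-6 + 4 \cdot 6\right) + \sqrt{\left(- \frac{1}{12}\right)^{2} + \left(-8\right)^{2}} = 135 \left(-6 + 24\right) + \sqrt{\frac{1}{144} + 64} = 135 \cdot 18 + \sqrt{\frac{9217}{144}} = 2430 + \frac{\sqrt{9217}}{12}$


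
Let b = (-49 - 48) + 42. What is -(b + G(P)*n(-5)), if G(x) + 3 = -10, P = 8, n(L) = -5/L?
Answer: 68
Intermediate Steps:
b = -55 (b = -97 + 42 = -55)
G(x) = -13 (G(x) = -3 - 10 = -13)
-(b + G(P)*n(-5)) = -(-55 - (-65)/(-5)) = -(-55 - (-65)*(-1)/5) = -(-55 - 13*1) = -(-55 - 13) = -1*(-68) = 68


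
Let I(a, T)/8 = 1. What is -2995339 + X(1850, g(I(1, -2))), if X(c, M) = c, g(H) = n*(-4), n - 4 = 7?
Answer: -2993489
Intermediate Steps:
n = 11 (n = 4 + 7 = 11)
I(a, T) = 8 (I(a, T) = 8*1 = 8)
g(H) = -44 (g(H) = 11*(-4) = -44)
-2995339 + X(1850, g(I(1, -2))) = -2995339 + 1850 = -2993489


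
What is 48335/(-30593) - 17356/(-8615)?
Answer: 114566083/263558695 ≈ 0.43469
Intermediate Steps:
48335/(-30593) - 17356/(-8615) = 48335*(-1/30593) - 17356*(-1/8615) = -48335/30593 + 17356/8615 = 114566083/263558695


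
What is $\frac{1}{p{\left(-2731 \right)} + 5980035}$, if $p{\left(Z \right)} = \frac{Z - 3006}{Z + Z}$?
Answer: $\frac{5462}{32662956907} \approx 1.6722 \cdot 10^{-7}$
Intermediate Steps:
$p{\left(Z \right)} = \frac{-3006 + Z}{2 Z}$
$\frac{1}{p{\left(-2731 \right)} + 5980035} = \frac{1}{\frac{-3006 - 2731}{2 \left(-2731\right)} + 5980035} = \frac{1}{\frac{1}{2} \left(- \frac{1}{2731}\right) \left(-5737\right) + 5980035} = \frac{1}{\frac{5737}{5462} + 5980035} = \frac{1}{\frac{32662956907}{5462}} = \frac{5462}{32662956907}$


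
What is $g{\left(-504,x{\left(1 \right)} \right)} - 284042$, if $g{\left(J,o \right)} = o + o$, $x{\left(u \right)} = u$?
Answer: $-284040$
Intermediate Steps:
$g{\left(J,o \right)} = 2 o$
$g{\left(-504,x{\left(1 \right)} \right)} - 284042 = 2 \cdot 1 - 284042 = 2 - 284042 = -284040$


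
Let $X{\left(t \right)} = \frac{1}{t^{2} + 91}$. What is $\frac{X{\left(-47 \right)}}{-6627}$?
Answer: $- \frac{1}{15242100} \approx -6.5608 \cdot 10^{-8}$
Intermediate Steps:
$X{\left(t \right)} = \frac{1}{91 + t^{2}}$
$\frac{X{\left(-47 \right)}}{-6627} = \frac{1}{\left(91 + \left(-47\right)^{2}\right) \left(-6627\right)} = \frac{1}{91 + 2209} \left(- \frac{1}{6627}\right) = \frac{1}{2300} \left(- \frac{1}{6627}\right) = - \frac{1}{15242100}$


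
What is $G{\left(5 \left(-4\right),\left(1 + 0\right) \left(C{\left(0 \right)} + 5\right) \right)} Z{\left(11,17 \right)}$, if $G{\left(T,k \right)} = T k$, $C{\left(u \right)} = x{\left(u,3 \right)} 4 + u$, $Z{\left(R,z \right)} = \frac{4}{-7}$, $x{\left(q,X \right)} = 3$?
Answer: $\frac{1360}{7} \approx 194.29$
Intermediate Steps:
$Z{\left(R,z \right)} = - \frac{4}{7}$ ($Z{\left(R,z \right)} = 4 \left(- \frac{1}{7}\right) = - \frac{4}{7}$)
$C{\left(u \right)} = 12 + u$ ($C{\left(u \right)} = 3 \cdot 4 + u = 12 + u$)
$G{\left(5 \left(-4\right),\left(1 + 0\right) \left(C{\left(0 \right)} + 5\right) \right)} Z{\left(11,17 \right)} = 5 \left(-4\right) \left(1 + 0\right) \left(\left(12 + 0\right) + 5\right) \left(- \frac{4}{7}\right) = - 20 \cdot 1 \left(12 + 5\right) \left(- \frac{4}{7}\right) = - 20 \cdot 1 \cdot 17 \left(- \frac{4}{7}\right) = \left(-20\right) 17 \left(- \frac{4}{7}\right) = \left(-340\right) \left(- \frac{4}{7}\right) = \frac{1360}{7}$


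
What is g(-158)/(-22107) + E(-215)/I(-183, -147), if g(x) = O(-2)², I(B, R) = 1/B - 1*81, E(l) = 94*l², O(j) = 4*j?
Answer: -8789328615443/163857084 ≈ -53640.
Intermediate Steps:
I(B, R) = -81 + 1/B (I(B, R) = 1/B - 81 = -81 + 1/B)
g(x) = 64 (g(x) = (4*(-2))² = (-8)² = 64)
g(-158)/(-22107) + E(-215)/I(-183, -147) = 64/(-22107) + (94*(-215)²)/(-81 + 1/(-183)) = 64*(-1/22107) + (94*46225)/(-81 - 1/183) = -64/22107 + 4345150/(-14824/183) = -64/22107 + 4345150*(-183/14824) = -64/22107 - 397581225/7412 = -8789328615443/163857084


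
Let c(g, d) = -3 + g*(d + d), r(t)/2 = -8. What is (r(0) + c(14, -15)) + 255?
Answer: -184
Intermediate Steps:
r(t) = -16 (r(t) = 2*(-8) = -16)
c(g, d) = -3 + 2*d*g (c(g, d) = -3 + g*(2*d) = -3 + 2*d*g)
(r(0) + c(14, -15)) + 255 = (-16 + (-3 + 2*(-15)*14)) + 255 = (-16 + (-3 - 420)) + 255 = (-16 - 423) + 255 = -439 + 255 = -184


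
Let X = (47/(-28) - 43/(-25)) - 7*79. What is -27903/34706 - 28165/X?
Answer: 673445700887/13433686126 ≈ 50.131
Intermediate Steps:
X = -387071/700 (X = (47*(-1/28) - 43*(-1/25)) - 553 = (-47/28 + 43/25) - 553 = 29/700 - 553 = -387071/700 ≈ -552.96)
-27903/34706 - 28165/X = -27903/34706 - 28165/(-387071/700) = -27903*1/34706 - 28165*(-700/387071) = -27903/34706 + 19715500/387071 = 673445700887/13433686126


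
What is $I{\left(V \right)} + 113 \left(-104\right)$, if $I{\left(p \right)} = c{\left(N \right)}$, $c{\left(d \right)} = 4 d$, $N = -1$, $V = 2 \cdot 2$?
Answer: $-11756$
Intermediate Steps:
$V = 4$
$I{\left(p \right)} = -4$ ($I{\left(p \right)} = 4 \left(-1\right) = -4$)
$I{\left(V \right)} + 113 \left(-104\right) = -4 + 113 \left(-104\right) = -4 - 11752 = -11756$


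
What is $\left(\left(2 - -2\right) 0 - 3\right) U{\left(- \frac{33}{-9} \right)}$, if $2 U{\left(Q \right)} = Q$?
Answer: $- \frac{11}{2} \approx -5.5$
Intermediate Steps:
$U{\left(Q \right)} = \frac{Q}{2}$
$\left(\left(2 - -2\right) 0 - 3\right) U{\left(- \frac{33}{-9} \right)} = \left(\left(2 - -2\right) 0 - 3\right) \frac{\left(-33\right) \frac{1}{-9}}{2} = \left(\left(2 + 2\right) 0 - 3\right) \frac{\left(-33\right) \left(- \frac{1}{9}\right)}{2} = \left(4 \cdot 0 - 3\right) \frac{1}{2} \cdot \frac{11}{3} = \left(0 - 3\right) \frac{11}{6} = \left(-3\right) \frac{11}{6} = - \frac{11}{2}$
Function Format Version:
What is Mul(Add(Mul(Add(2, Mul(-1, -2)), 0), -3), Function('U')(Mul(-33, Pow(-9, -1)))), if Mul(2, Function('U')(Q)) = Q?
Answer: Rational(-11, 2) ≈ -5.5000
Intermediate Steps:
Function('U')(Q) = Mul(Rational(1, 2), Q)
Mul(Add(Mul(Add(2, Mul(-1, -2)), 0), -3), Function('U')(Mul(-33, Pow(-9, -1)))) = Mul(Add(Mul(Add(2, Mul(-1, -2)), 0), -3), Mul(Rational(1, 2), Mul(-33, Pow(-9, -1)))) = Mul(Add(Mul(Add(2, 2), 0), -3), Mul(Rational(1, 2), Mul(-33, Rational(-1, 9)))) = Mul(Add(Mul(4, 0), -3), Mul(Rational(1, 2), Rational(11, 3))) = Mul(Add(0, -3), Rational(11, 6)) = Mul(-3, Rational(11, 6)) = Rational(-11, 2)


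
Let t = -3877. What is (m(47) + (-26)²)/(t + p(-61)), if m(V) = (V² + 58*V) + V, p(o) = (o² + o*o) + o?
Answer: 943/584 ≈ 1.6147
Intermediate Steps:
p(o) = o + 2*o² (p(o) = (o² + o²) + o = 2*o² + o = o + 2*o²)
m(V) = V² + 59*V
(m(47) + (-26)²)/(t + p(-61)) = (47*(59 + 47) + (-26)²)/(-3877 - 61*(1 + 2*(-61))) = (47*106 + 676)/(-3877 - 61*(1 - 122)) = (4982 + 676)/(-3877 - 61*(-121)) = 5658/(-3877 + 7381) = 5658/3504 = 5658*(1/3504) = 943/584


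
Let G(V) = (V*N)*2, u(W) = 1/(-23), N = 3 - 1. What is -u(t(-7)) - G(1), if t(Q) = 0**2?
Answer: -91/23 ≈ -3.9565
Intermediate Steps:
N = 2
t(Q) = 0
u(W) = -1/23
G(V) = 4*V (G(V) = (V*2)*2 = (2*V)*2 = 4*V)
-u(t(-7)) - G(1) = -1*(-1/23) - 4 = 1/23 - 1*4 = 1/23 - 4 = -91/23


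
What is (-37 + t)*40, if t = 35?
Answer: -80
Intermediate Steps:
(-37 + t)*40 = (-37 + 35)*40 = -2*40 = -80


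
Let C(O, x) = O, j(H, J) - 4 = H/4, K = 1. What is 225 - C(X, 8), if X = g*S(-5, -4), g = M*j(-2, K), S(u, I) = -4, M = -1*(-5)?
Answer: 295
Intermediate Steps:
M = 5
j(H, J) = 4 + H/4
g = 35/2 (g = 5*(4 + (¼)*(-2)) = 5*(4 - ½) = 5*(7/2) = 35/2 ≈ 17.500)
X = -70 (X = (35/2)*(-4) = -70)
225 - C(X, 8) = 225 - 1*(-70) = 225 + 70 = 295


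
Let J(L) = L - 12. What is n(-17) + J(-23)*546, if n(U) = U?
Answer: -19127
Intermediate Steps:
J(L) = -12 + L
n(-17) + J(-23)*546 = -17 + (-12 - 23)*546 = -17 - 35*546 = -17 - 19110 = -19127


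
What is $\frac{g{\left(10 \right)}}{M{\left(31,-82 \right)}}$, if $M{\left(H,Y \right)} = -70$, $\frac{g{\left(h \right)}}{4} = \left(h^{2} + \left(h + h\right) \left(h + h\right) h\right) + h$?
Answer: $- \frac{1644}{7} \approx -234.86$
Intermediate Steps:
$g{\left(h \right)} = 4 h + 4 h^{2} + 16 h^{3}$ ($g{\left(h \right)} = 4 \left(\left(h^{2} + \left(h + h\right) \left(h + h\right) h\right) + h\right) = 4 \left(\left(h^{2} + 2 h 2 h h\right) + h\right) = 4 \left(\left(h^{2} + 4 h^{2} h\right) + h\right) = 4 \left(\left(h^{2} + 4 h^{3}\right) + h\right) = 4 \left(h + h^{2} + 4 h^{3}\right) = 4 h + 4 h^{2} + 16 h^{3}$)
$\frac{g{\left(10 \right)}}{M{\left(31,-82 \right)}} = \frac{4 \cdot 10 \left(1 + 10 + 4 \cdot 10^{2}\right)}{-70} = 4 \cdot 10 \left(1 + 10 + 4 \cdot 100\right) \left(- \frac{1}{70}\right) = 4 \cdot 10 \left(1 + 10 + 400\right) \left(- \frac{1}{70}\right) = 4 \cdot 10 \cdot 411 \left(- \frac{1}{70}\right) = 16440 \left(- \frac{1}{70}\right) = - \frac{1644}{7}$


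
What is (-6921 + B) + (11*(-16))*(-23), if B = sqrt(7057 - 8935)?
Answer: -2873 + I*sqrt(1878) ≈ -2873.0 + 43.336*I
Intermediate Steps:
B = I*sqrt(1878) (B = sqrt(-1878) = I*sqrt(1878) ≈ 43.336*I)
(-6921 + B) + (11*(-16))*(-23) = (-6921 + I*sqrt(1878)) + (11*(-16))*(-23) = (-6921 + I*sqrt(1878)) - 176*(-23) = (-6921 + I*sqrt(1878)) + 4048 = -2873 + I*sqrt(1878)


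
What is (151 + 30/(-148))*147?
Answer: 1640373/74 ≈ 22167.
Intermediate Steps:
(151 + 30/(-148))*147 = (151 + 30*(-1/148))*147 = (151 - 15/74)*147 = (11159/74)*147 = 1640373/74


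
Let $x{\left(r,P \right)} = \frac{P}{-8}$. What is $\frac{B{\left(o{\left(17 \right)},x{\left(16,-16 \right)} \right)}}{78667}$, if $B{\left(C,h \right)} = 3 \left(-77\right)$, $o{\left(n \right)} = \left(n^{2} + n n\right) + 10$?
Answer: $- \frac{231}{78667} \approx -0.0029364$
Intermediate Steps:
$x{\left(r,P \right)} = - \frac{P}{8}$ ($x{\left(r,P \right)} = P \left(- \frac{1}{8}\right) = - \frac{P}{8}$)
$o{\left(n \right)} = 10 + 2 n^{2}$ ($o{\left(n \right)} = \left(n^{2} + n^{2}\right) + 10 = 2 n^{2} + 10 = 10 + 2 n^{2}$)
$B{\left(C,h \right)} = -231$
$\frac{B{\left(o{\left(17 \right)},x{\left(16,-16 \right)} \right)}}{78667} = - \frac{231}{78667}$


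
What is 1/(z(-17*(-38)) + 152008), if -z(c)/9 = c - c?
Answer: 1/152008 ≈ 6.5786e-6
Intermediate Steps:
z(c) = 0 (z(c) = -9*(c - c) = -9*0 = 0)
1/(z(-17*(-38)) + 152008) = 1/(0 + 152008) = 1/152008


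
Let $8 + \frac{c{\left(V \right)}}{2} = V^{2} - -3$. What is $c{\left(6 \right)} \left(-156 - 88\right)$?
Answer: $-15128$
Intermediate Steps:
$c{\left(V \right)} = -10 + 2 V^{2}$ ($c{\left(V \right)} = -16 + 2 \left(V^{2} - -3\right) = -16 + 2 \left(V^{2} + 3\right) = -16 + 2 \left(3 + V^{2}\right) = -16 + \left(6 + 2 V^{2}\right) = -10 + 2 V^{2}$)
$c{\left(6 \right)} \left(-156 - 88\right) = \left(-10 + 2 \cdot 6^{2}\right) \left(-156 - 88\right) = \left(-10 + 2 \cdot 36\right) \left(-244\right) = \left(-10 + 72\right) \left(-244\right) = 62 \left(-244\right) = -15128$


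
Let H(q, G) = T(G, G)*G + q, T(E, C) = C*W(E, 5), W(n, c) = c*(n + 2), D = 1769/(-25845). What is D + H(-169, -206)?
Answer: -1118697957974/25845 ≈ -4.3285e+7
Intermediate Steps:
D = -1769/25845 (D = 1769*(-1/25845) = -1769/25845 ≈ -0.068447)
W(n, c) = c*(2 + n)
T(E, C) = C*(10 + 5*E) (T(E, C) = C*(5*(2 + E)) = C*(10 + 5*E))
H(q, G) = q + 5*G**2*(2 + G) (H(q, G) = (5*G*(2 + G))*G + q = 5*G**2*(2 + G) + q = q + 5*G**2*(2 + G))
D + H(-169, -206) = -1769/25845 + (-169 + 5*(-206)**2*(2 - 206)) = -1769/25845 + (-169 + 5*42436*(-204)) = -1769/25845 + (-169 - 43284720) = -1769/25845 - 43284889 = -1118697957974/25845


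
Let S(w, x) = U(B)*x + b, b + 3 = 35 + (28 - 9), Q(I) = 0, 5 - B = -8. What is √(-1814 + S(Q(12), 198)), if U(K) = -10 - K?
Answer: I*√6317 ≈ 79.48*I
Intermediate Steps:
B = 13 (B = 5 - 1*(-8) = 5 + 8 = 13)
b = 51 (b = -3 + (35 + (28 - 9)) = -3 + (35 + 19) = -3 + 54 = 51)
S(w, x) = 51 - 23*x (S(w, x) = (-10 - 1*13)*x + 51 = (-10 - 13)*x + 51 = -23*x + 51 = 51 - 23*x)
√(-1814 + S(Q(12), 198)) = √(-1814 + (51 - 23*198)) = √(-1814 + (51 - 4554)) = √(-1814 - 4503) = √(-6317) = I*√6317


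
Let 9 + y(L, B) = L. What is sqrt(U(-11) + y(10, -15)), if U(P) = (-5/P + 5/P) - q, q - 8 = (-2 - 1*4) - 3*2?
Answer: sqrt(5) ≈ 2.2361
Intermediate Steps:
y(L, B) = -9 + L
q = -4 (q = 8 + ((-2 - 1*4) - 3*2) = 8 + ((-2 - 4) - 6) = 8 + (-6 - 6) = 8 - 12 = -4)
U(P) = 4 (U(P) = (-5/P + 5/P) - 1*(-4) = 0 + 4 = 4)
sqrt(U(-11) + y(10, -15)) = sqrt(4 + (-9 + 10)) = sqrt(4 + 1) = sqrt(5)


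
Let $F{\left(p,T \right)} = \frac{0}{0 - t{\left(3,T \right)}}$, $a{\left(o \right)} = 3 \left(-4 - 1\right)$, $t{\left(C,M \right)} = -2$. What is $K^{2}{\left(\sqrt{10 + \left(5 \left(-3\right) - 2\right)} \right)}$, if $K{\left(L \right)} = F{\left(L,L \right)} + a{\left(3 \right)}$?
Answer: $225$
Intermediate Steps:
$a{\left(o \right)} = -15$ ($a{\left(o \right)} = 3 \left(-5\right) = -15$)
$F{\left(p,T \right)} = 0$ ($F{\left(p,T \right)} = \frac{0}{0 - -2} = \frac{0}{0 + 2} = \frac{0}{2} = 0 \cdot \frac{1}{2} = 0$)
$K{\left(L \right)} = -15$ ($K{\left(L \right)} = 0 - 15 = -15$)
$K^{2}{\left(\sqrt{10 + \left(5 \left(-3\right) - 2\right)} \right)} = \left(-15\right)^{2} = 225$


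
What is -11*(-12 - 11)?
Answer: 253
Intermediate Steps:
-11*(-12 - 11) = -11*(-23) = 253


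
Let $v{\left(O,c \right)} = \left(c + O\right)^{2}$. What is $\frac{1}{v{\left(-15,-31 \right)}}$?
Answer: $\frac{1}{2116} \approx 0.00047259$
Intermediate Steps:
$v{\left(O,c \right)} = \left(O + c\right)^{2}$
$\frac{1}{v{\left(-15,-31 \right)}} = \frac{1}{\left(-15 - 31\right)^{2}} = \frac{1}{\left(-46\right)^{2}} = \frac{1}{2116}$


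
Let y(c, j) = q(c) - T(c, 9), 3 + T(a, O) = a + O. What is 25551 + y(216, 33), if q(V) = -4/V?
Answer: 1367765/54 ≈ 25329.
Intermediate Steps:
T(a, O) = -3 + O + a (T(a, O) = -3 + (a + O) = -3 + (O + a) = -3 + O + a)
y(c, j) = -6 - c - 4/c (y(c, j) = -4/c - (-3 + 9 + c) = -4/c - (6 + c) = -4/c + (-6 - c) = -6 - c - 4/c)
25551 + y(216, 33) = 25551 + (-6 - 1*216 - 4/216) = 25551 + (-6 - 216 - 4*1/216) = 25551 + (-6 - 216 - 1/54) = 25551 - 11989/54 = 1367765/54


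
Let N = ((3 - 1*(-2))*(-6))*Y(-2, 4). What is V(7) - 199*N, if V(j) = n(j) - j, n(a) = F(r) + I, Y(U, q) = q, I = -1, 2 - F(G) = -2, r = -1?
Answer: 23876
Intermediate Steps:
F(G) = 4 (F(G) = 2 - 1*(-2) = 2 + 2 = 4)
n(a) = 3 (n(a) = 4 - 1 = 3)
N = -120 (N = ((3 - 1*(-2))*(-6))*4 = ((3 + 2)*(-6))*4 = (5*(-6))*4 = -30*4 = -120)
V(j) = 3 - j
V(7) - 199*N = (3 - 1*7) - 199*(-120) = (3 - 7) + 23880 = -4 + 23880 = 23876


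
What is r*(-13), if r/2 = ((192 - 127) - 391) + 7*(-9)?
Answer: 10114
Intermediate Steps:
r = -778 (r = 2*(((192 - 127) - 391) + 7*(-9)) = 2*((65 - 391) - 63) = 2*(-326 - 63) = 2*(-389) = -778)
r*(-13) = -778*(-13) = 10114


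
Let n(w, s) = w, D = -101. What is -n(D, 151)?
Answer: 101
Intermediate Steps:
-n(D, 151) = -1*(-101) = 101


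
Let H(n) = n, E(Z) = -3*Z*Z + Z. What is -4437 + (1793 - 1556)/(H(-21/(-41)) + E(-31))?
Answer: -530022678/119453 ≈ -4437.1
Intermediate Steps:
E(Z) = Z - 3*Z² (E(Z) = -3*Z² + Z = Z - 3*Z²)
-4437 + (1793 - 1556)/(H(-21/(-41)) + E(-31)) = -4437 + (1793 - 1556)/(-21/(-41) - 31*(1 - 3*(-31))) = -4437 + 237/(-21*(-1/41) - 31*(1 + 93)) = -4437 + 237/(21/41 - 31*94) = -4437 + 237/(21/41 - 2914) = -4437 + 237/(-119453/41) = -4437 + 237*(-41/119453) = -4437 - 9717/119453 = -530022678/119453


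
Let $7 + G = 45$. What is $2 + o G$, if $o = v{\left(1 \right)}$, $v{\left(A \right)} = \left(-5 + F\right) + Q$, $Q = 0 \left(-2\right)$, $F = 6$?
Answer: $40$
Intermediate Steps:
$G = 38$ ($G = -7 + 45 = 38$)
$Q = 0$
$v{\left(A \right)} = 1$ ($v{\left(A \right)} = \left(-5 + 6\right) + 0 = 1 + 0 = 1$)
$o = 1$
$2 + o G = 2 + 1 \cdot 38 = 2 + 38 = 40$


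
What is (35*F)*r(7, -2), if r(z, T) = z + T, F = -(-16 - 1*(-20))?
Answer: -700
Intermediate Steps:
F = -4 (F = -(-16 + 20) = -1*4 = -4)
r(z, T) = T + z
(35*F)*r(7, -2) = (35*(-4))*(-2 + 7) = -140*5 = -700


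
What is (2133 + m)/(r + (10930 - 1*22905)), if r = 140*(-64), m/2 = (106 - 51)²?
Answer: -8183/20935 ≈ -0.39088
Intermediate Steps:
m = 6050 (m = 2*(106 - 51)² = 2*55² = 2*3025 = 6050)
r = -8960
(2133 + m)/(r + (10930 - 1*22905)) = (2133 + 6050)/(-8960 + (10930 - 1*22905)) = 8183/(-8960 + (10930 - 22905)) = 8183/(-8960 - 11975) = 8183/(-20935) = 8183*(-1/20935) = -8183/20935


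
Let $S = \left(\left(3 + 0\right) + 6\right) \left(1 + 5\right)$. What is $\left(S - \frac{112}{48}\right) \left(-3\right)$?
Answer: $-155$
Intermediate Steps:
$S = 54$ ($S = \left(3 + 6\right) 6 = 9 \cdot 6 = 54$)
$\left(S - \frac{112}{48}\right) \left(-3\right) = \left(54 - \frac{112}{48}\right) \left(-3\right) = \left(54 - 112 \cdot \frac{1}{48}\right) \left(-3\right) = \left(54 - \frac{7}{3}\right) \left(-3\right) = \frac{155}{3} \left(-3\right) = -155$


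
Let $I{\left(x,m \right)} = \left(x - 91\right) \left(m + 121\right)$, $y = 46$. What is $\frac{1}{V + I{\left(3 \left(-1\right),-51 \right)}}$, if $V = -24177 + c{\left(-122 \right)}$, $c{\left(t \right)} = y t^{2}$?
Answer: $\frac{1}{653907} \approx 1.5293 \cdot 10^{-6}$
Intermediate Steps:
$c{\left(t \right)} = 46 t^{2}$
$I{\left(x,m \right)} = \left(-91 + x\right) \left(121 + m\right)$
$V = 660487$ ($V = -24177 + 46 \left(-122\right)^{2} = -24177 + 46 \cdot 14884 = -24177 + 684664 = 660487$)
$\frac{1}{V + I{\left(3 \left(-1\right),-51 \right)}} = \frac{1}{660487 - \left(6370 - 210 \left(-1\right)\right)} = \frac{1}{660487 + \left(-11011 + 4641 + 121 \left(-3\right) - -153\right)} = \frac{1}{660487 + \left(-11011 + 4641 - 363 + 153\right)} = \frac{1}{660487 - 6580} = \frac{1}{653907}$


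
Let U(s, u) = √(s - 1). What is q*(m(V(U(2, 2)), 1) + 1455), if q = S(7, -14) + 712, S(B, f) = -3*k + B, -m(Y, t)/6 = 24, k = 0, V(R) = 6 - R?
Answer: 942609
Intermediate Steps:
U(s, u) = √(-1 + s)
m(Y, t) = -144 (m(Y, t) = -6*24 = -144)
S(B, f) = B (S(B, f) = -3*0 + B = 0 + B = B)
q = 719 (q = 7 + 712 = 719)
q*(m(V(U(2, 2)), 1) + 1455) = 719*(-144 + 1455) = 719*1311 = 942609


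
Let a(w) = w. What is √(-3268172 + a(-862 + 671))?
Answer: I*√3268363 ≈ 1807.9*I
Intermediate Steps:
√(-3268172 + a(-862 + 671)) = √(-3268172 + (-862 + 671)) = √(-3268172 - 191) = √(-3268363) = I*√3268363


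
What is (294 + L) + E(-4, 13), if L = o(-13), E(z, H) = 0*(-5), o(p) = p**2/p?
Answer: 281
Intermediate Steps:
o(p) = p
E(z, H) = 0
L = -13
(294 + L) + E(-4, 13) = (294 - 13) + 0 = 281 + 0 = 281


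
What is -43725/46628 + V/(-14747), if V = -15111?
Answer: 59783133/687623116 ≈ 0.086942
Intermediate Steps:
-43725/46628 + V/(-14747) = -43725/46628 - 15111/(-14747) = -43725*1/46628 - 15111*(-1/14747) = -43725/46628 + 15111/14747 = 59783133/687623116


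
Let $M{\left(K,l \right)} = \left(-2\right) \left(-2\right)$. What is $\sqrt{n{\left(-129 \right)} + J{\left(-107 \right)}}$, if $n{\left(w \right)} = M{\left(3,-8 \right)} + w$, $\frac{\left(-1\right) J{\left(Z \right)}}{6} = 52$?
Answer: $i \sqrt{437} \approx 20.905 i$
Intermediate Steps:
$M{\left(K,l \right)} = 4$
$J{\left(Z \right)} = -312$ ($J{\left(Z \right)} = \left(-6\right) 52 = -312$)
$n{\left(w \right)} = 4 + w$
$\sqrt{n{\left(-129 \right)} + J{\left(-107 \right)}} = \sqrt{\left(4 - 129\right) - 312} = \sqrt{-125 - 312} = \sqrt{-437} = i \sqrt{437}$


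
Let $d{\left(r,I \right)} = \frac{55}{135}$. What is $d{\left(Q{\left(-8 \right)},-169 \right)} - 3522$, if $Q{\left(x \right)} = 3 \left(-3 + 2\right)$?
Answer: $- \frac{95083}{27} \approx -3521.6$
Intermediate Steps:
$Q{\left(x \right)} = -3$ ($Q{\left(x \right)} = 3 \left(-1\right) = -3$)
$d{\left(r,I \right)} = \frac{11}{27}$ ($d{\left(r,I \right)} = 55 \cdot \frac{1}{135} = \frac{11}{27}$)
$d{\left(Q{\left(-8 \right)},-169 \right)} - 3522 = \frac{11}{27} - 3522 = - \frac{95083}{27}$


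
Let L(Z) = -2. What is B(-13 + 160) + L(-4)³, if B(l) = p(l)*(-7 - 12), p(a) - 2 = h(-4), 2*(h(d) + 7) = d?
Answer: 125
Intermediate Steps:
h(d) = -7 + d/2
p(a) = -7 (p(a) = 2 + (-7 + (½)*(-4)) = 2 + (-7 - 2) = 2 - 9 = -7)
B(l) = 133 (B(l) = -7*(-7 - 12) = -7*(-19) = 133)
B(-13 + 160) + L(-4)³ = 133 + (-2)³ = 133 - 8 = 125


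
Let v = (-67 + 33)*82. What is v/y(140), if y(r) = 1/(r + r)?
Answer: -780640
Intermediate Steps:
y(r) = 1/(2*r)
v = -2788 (v = -34*82 = -2788)
v/y(140) = -2788/((1/2)/140) = -2788/((1/2)*(1/140)) = -2788/1/280 = -2788*280 = -780640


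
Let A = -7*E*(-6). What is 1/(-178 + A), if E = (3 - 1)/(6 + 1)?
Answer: -1/166 ≈ -0.0060241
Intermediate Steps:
E = 2/7 ≈ 0.28571
A = 12 (A = -7*2/7*(-6) = -2*(-6) = 12)
1/(-178 + A) = 1/(-178 + 12) = 1/(-166) = -1/166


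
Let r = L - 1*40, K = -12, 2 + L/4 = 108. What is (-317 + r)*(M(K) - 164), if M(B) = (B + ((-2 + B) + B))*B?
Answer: 19564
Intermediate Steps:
L = 424 (L = -8 + 4*108 = -8 + 432 = 424)
r = 384 (r = 424 - 1*40 = 424 - 40 = 384)
M(B) = B*(-2 + 3*B) (M(B) = (B + (-2 + 2*B))*B = (-2 + 3*B)*B = B*(-2 + 3*B))
(-317 + r)*(M(K) - 164) = (-317 + 384)*(-12*(-2 + 3*(-12)) - 164) = 67*(-12*(-2 - 36) - 164) = 67*(-12*(-38) - 164) = 67*(456 - 164) = 67*292 = 19564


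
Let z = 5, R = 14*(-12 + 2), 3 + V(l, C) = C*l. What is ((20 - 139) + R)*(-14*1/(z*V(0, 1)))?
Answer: -3626/15 ≈ -241.73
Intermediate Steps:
V(l, C) = -3 + C*l
R = -140 (R = 14*(-10) = -140)
((20 - 139) + R)*(-14*1/(z*V(0, 1))) = ((20 - 139) - 140)*(-14*1/(5*(-3 + 1*0))) = (-119 - 140)*(-14*1/(5*(-3 + 0))) = -(-3626)/((-3*5)) = -(-3626)/(-15) = -(-3626)*(-1)/15 = -259*14/15 = -3626/15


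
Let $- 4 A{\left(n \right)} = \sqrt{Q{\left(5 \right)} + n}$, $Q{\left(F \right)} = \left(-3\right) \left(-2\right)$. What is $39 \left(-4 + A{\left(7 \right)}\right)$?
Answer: $-156 - \frac{39 \sqrt{13}}{4} \approx -191.15$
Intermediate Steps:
$Q{\left(F \right)} = 6$
$A{\left(n \right)} = - \frac{\sqrt{6 + n}}{4}$
$39 \left(-4 + A{\left(7 \right)}\right) = 39 \left(-4 - \frac{\sqrt{6 + 7}}{4}\right) = 39 \left(-4 - \frac{\sqrt{13}}{4}\right) = -156 - \frac{39 \sqrt{13}}{4}$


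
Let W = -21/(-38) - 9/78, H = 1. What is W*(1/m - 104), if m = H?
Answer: -11124/247 ≈ -45.036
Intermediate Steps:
W = 108/247 (W = -21*(-1/38) - 9*1/78 = 21/38 - 3/26 = 108/247 ≈ 0.43725)
m = 1
W*(1/m - 104) = 108*(1/1 - 104)/247 = 108*(1 - 104)/247 = (108/247)*(-103) = -11124/247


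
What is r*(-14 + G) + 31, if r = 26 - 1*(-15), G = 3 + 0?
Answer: -420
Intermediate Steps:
G = 3
r = 41 (r = 26 + 15 = 41)
r*(-14 + G) + 31 = 41*(-14 + 3) + 31 = 41*(-11) + 31 = -451 + 31 = -420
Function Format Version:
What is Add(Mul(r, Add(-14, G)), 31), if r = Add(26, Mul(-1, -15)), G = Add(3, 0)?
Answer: -420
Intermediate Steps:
G = 3
r = 41 (r = Add(26, 15) = 41)
Add(Mul(r, Add(-14, G)), 31) = Add(Mul(41, Add(-14, 3)), 31) = Add(Mul(41, -11), 31) = Add(-451, 31) = -420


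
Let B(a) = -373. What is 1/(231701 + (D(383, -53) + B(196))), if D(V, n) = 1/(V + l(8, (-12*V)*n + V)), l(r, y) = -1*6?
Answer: 377/87210657 ≈ 4.3229e-6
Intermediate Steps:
l(r, y) = -6
D(V, n) = 1/(-6 + V) (D(V, n) = 1/(V - 6) = 1/(-6 + V))
1/(231701 + (D(383, -53) + B(196))) = 1/(231701 + (1/(-6 + 383) - 373)) = 1/(231701 + (1/377 - 373)) = 1/(231701 - 140620/377) = 1/(87210657/377) = 377/87210657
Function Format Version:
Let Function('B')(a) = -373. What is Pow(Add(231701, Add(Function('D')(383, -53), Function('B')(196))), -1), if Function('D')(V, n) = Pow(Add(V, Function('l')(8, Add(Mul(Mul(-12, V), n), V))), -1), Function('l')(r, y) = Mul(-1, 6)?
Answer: Rational(377, 87210657) ≈ 4.3229e-6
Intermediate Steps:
Function('l')(r, y) = -6
Function('D')(V, n) = Pow(Add(-6, V), -1) (Function('D')(V, n) = Pow(Add(V, -6), -1) = Pow(Add(-6, V), -1))
Pow(Add(231701, Add(Function('D')(383, -53), Function('B')(196))), -1) = Pow(Add(231701, Add(Pow(Add(-6, 383), -1), -373)), -1) = Pow(Add(231701, Add(Pow(377, -1), -373)), -1) = Pow(Add(231701, Add(Rational(1, 377), -373)), -1) = Pow(Add(231701, Rational(-140620, 377)), -1) = Pow(Rational(87210657, 377), -1) = Rational(377, 87210657)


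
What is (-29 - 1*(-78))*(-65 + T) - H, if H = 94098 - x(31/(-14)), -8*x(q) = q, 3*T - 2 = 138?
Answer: -31918675/336 ≈ -94996.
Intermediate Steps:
T = 140/3 (T = 2/3 + (1/3)*138 = 2/3 + 46 = 140/3 ≈ 46.667)
x(q) = -q/8
H = 10538945/112 (H = 94098 - (-1)*31/(-14)/8 = 94098 - (-1)*31*(-1/14)/8 = 94098 - (-1)*(-31)/(8*14) = 94098 - 1*31/112 = 94098 - 31/112 = 10538945/112 ≈ 94098.)
(-29 - 1*(-78))*(-65 + T) - H = (-29 - 1*(-78))*(-65 + 140/3) - 1*10538945/112 = (-29 + 78)*(-55/3) - 10538945/112 = 49*(-55/3) - 10538945/112 = -2695/3 - 10538945/112 = -31918675/336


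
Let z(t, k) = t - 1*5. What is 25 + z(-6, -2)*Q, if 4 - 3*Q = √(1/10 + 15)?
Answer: 31/3 + 11*√1510/30 ≈ 24.582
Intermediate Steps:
Q = 4/3 - √1510/30 (Q = 4/3 - √(1/10 + 15)/3 = 4/3 - √(⅒ + 15)/3 = 4/3 - √1510/30 ≈ 0.038043)
z(t, k) = -5 + t (z(t, k) = t - 5 = -5 + t)
25 + z(-6, -2)*Q = 25 + (-5 - 6)*(4/3 - √1510/30) = 25 - 11*(4/3 - √1510/30) = 25 + (-44/3 + 11*√1510/30) = 31/3 + 11*√1510/30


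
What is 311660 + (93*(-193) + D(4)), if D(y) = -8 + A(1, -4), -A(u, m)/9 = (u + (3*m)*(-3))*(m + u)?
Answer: 294702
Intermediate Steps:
A(u, m) = -9*(m + u)*(u - 9*m) (A(u, m) = -9*(u + (3*m)*(-3))*(m + u) = -9*(u - 9*m)*(m + u) = -9*(m + u)*(u - 9*m))
D(y) = 991 (D(y) = -8 + (-9*1**2 + 81*(-4)**2 + 72*(-4)*1) = -8 + (-9*1 + 81*16 - 288) = -8 + (-9 + 1296 - 288) = -8 + 999 = 991)
311660 + (93*(-193) + D(4)) = 311660 + (93*(-193) + 991) = 311660 + (-17949 + 991) = 311660 - 16958 = 294702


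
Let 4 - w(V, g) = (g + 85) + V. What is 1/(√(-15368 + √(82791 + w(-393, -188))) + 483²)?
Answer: 1/(233289 + I*√(15368 - √83291)) ≈ 4.2865e-6 - 2.26e-9*I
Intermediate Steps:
w(V, g) = -81 - V - g (w(V, g) = 4 - ((g + 85) + V) = 4 - ((85 + g) + V) = 4 - (85 + V + g) = 4 + (-85 - V - g) = -81 - V - g)
1/(√(-15368 + √(82791 + w(-393, -188))) + 483²) = 1/(√(-15368 + √(82791 + (-81 - 1*(-393) - 1*(-188)))) + 483²) = 1/(√(-15368 + √(82791 + (-81 + 393 + 188))) + 233289) = 1/(√(-15368 + √(82791 + 500)) + 233289) = 1/(√(-15368 + √83291) + 233289) = 1/(233289 + √(-15368 + √83291))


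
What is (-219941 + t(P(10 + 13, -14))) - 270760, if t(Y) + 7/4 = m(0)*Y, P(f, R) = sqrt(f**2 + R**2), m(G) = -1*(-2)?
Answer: -1962811/4 + 10*sqrt(29) ≈ -4.9065e+5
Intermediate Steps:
m(G) = 2
P(f, R) = sqrt(R**2 + f**2)
t(Y) = -7/4 + 2*Y
(-219941 + t(P(10 + 13, -14))) - 270760 = (-219941 + (-7/4 + 2*sqrt((-14)**2 + (10 + 13)**2))) - 270760 = (-219941 + (-7/4 + 2*sqrt(196 + 23**2))) - 270760 = (-219941 + (-7/4 + 2*sqrt(196 + 529))) - 270760 = (-219941 + (-7/4 + 2*sqrt(725))) - 270760 = (-219941 + (-7/4 + 2*(5*sqrt(29)))) - 270760 = (-219941 + (-7/4 + 10*sqrt(29))) - 270760 = (-879771/4 + 10*sqrt(29)) - 270760 = -1962811/4 + 10*sqrt(29)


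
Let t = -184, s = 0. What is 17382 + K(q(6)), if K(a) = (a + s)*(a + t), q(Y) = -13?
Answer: 19943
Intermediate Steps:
K(a) = a*(-184 + a) (K(a) = (a + 0)*(a - 184) = a*(-184 + a))
17382 + K(q(6)) = 17382 - 13*(-184 - 13) = 17382 - 13*(-197) = 17382 + 2561 = 19943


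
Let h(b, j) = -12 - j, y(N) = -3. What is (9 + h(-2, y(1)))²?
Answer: 0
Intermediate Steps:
(9 + h(-2, y(1)))² = (9 + (-12 - 1*(-3)))² = (9 + (-12 + 3))² = (9 - 9)² = 0² = 0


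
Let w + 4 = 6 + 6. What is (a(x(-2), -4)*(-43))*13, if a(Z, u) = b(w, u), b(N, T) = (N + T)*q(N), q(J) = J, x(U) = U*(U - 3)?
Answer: -17888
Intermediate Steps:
w = 8 (w = -4 + (6 + 6) = -4 + 12 = 8)
x(U) = U*(-3 + U)
b(N, T) = N*(N + T) (b(N, T) = (N + T)*N = N*(N + T))
a(Z, u) = 64 + 8*u (a(Z, u) = 8*(8 + u) = 64 + 8*u)
(a(x(-2), -4)*(-43))*13 = ((64 + 8*(-4))*(-43))*13 = ((64 - 32)*(-43))*13 = (32*(-43))*13 = -1376*13 = -17888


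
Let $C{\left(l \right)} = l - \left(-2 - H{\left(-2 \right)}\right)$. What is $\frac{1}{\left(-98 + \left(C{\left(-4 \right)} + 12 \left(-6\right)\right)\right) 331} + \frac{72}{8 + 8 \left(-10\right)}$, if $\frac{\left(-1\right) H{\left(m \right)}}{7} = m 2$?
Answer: $- \frac{47665}{47664} \approx -1.0$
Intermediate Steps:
$H{\left(m \right)} = - 14 m$ ($H{\left(m \right)} = - 7 m 2 = - 7 \cdot 2 m = - 14 m$)
$C{\left(l \right)} = 30 + l$ ($C{\left(l \right)} = l - \left(-2 - \left(-14\right) \left(-2\right)\right) = l - \left(-2 - 28\right) = l - -30 = l + 30 = 30 + l$)
$\frac{1}{\left(-98 + \left(C{\left(-4 \right)} + 12 \left(-6\right)\right)\right) 331} + \frac{72}{8 + 8 \left(-10\right)} = \frac{1}{\left(-98 + \left(\left(30 - 4\right) + 12 \left(-6\right)\right)\right) 331} + \frac{72}{8 + 8 \left(-10\right)} = \frac{1}{-98 + \left(26 - 72\right)} \frac{1}{331} + \frac{72}{8 - 80} = \frac{1}{-98 - 46} \cdot \frac{1}{331} + \frac{72}{-72} = \frac{1}{-144} \cdot \frac{1}{331} + 72 \left(- \frac{1}{72}\right) = \left(- \frac{1}{144}\right) \frac{1}{331} - 1 = - \frac{1}{47664} - 1 = - \frac{47665}{47664}$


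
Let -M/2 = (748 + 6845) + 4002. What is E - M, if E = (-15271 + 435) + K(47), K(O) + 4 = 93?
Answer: 8443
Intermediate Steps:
K(O) = 89 (K(O) = -4 + 93 = 89)
M = -23190 (M = -2*((748 + 6845) + 4002) = -2*(7593 + 4002) = -2*11595 = -23190)
E = -14747 (E = (-15271 + 435) + 89 = -14836 + 89 = -14747)
E - M = -14747 - 1*(-23190) = -14747 + 23190 = 8443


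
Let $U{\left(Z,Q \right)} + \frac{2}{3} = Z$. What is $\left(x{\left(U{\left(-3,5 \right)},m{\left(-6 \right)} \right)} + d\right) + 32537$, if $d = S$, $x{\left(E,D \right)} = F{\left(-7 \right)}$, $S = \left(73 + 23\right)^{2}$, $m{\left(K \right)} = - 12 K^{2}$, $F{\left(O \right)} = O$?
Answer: $41746$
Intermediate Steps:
$U{\left(Z,Q \right)} = - \frac{2}{3} + Z$
$S = 9216$ ($S = 96^{2} = 9216$)
$x{\left(E,D \right)} = -7$
$d = 9216$
$\left(x{\left(U{\left(-3,5 \right)},m{\left(-6 \right)} \right)} + d\right) + 32537 = \left(-7 + 9216\right) + 32537 = 9209 + 32537 = 41746$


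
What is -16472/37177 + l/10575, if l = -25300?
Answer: -948740/334593 ≈ -2.8355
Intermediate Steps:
-16472/37177 + l/10575 = -16472/37177 - 25300/10575 = -16472*1/37177 - 25300*1/10575 = -16472/37177 - 1012/423 = -948740/334593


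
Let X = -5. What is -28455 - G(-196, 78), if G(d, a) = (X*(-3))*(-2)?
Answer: -28425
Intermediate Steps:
G(d, a) = -30 (G(d, a) = -5*(-3)*(-2) = 15*(-2) = -30)
-28455 - G(-196, 78) = -28455 - 1*(-30) = -28455 + 30 = -28425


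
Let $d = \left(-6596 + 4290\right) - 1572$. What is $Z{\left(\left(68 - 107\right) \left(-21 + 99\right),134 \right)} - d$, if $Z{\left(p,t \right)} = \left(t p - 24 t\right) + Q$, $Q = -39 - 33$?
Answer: $-407038$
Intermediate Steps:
$Q = -72$ ($Q = -39 - 33 = -72$)
$Z{\left(p,t \right)} = -72 - 24 t + p t$ ($Z{\left(p,t \right)} = \left(t p - 24 t\right) - 72 = \left(p t - 24 t\right) - 72 = \left(- 24 t + p t\right) - 72 = -72 - 24 t + p t$)
$d = -3878$ ($d = -2306 - 1572 = -3878$)
$Z{\left(\left(68 - 107\right) \left(-21 + 99\right),134 \right)} - d = \left(-72 - 3216 + \left(68 - 107\right) \left(-21 + 99\right) 134\right) - -3878 = \left(-72 - 3216 + \left(-39\right) 78 \cdot 134\right) + 3878 = \left(-72 - 3216 - 407628\right) + 3878 = -410916 + 3878 = -407038$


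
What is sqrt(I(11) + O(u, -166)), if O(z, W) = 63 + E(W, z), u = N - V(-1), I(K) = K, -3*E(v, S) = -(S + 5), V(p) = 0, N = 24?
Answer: sqrt(753)/3 ≈ 9.1469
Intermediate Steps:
E(v, S) = 5/3 + S/3 (E(v, S) = -(-1)*(S + 5)/3 = -(-1)*(5 + S)/3 = -(-5 - S)/3 = 5/3 + S/3)
u = 24 (u = 24 - 1*0 = 24 + 0 = 24)
O(z, W) = 194/3 + z/3 (O(z, W) = 63 + (5/3 + z/3) = 194/3 + z/3)
sqrt(I(11) + O(u, -166)) = sqrt(11 + (194/3 + (1/3)*24)) = sqrt(11 + (194/3 + 8)) = sqrt(11 + 218/3) = sqrt(251/3) = sqrt(753)/3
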